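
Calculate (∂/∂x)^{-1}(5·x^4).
x^{5}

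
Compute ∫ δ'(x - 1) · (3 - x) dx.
1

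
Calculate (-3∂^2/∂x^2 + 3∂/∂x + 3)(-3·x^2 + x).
- 9 x^{2} - 15 x + 21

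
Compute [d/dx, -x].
-1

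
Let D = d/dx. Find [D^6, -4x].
-24D^{5}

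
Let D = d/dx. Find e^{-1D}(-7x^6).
- 7 x^{6} + 42 x^{5} - 105 x^{4} + 140 x^{3} - 105 x^{2} + 42 x - 7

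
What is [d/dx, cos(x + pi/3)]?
- \sin{\left(x + \frac{\pi}{3} \right)}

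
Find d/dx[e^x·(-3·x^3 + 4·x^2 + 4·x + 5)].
\left(- 3 x^{3} - 5 x^{2} + 12 x + 9\right) e^{x}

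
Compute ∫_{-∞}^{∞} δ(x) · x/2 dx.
0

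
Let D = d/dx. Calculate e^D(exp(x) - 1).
e^{x + 1} - 1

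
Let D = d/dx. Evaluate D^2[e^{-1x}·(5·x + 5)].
5 \left(x - 1\right) e^{- x}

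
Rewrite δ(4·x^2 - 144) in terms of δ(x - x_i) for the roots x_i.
\frac{\delta(x - 6) + \delta(x + 6)}{48}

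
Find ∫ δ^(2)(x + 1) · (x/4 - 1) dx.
0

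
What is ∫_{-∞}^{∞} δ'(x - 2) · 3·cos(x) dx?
3 \sin{\left(2 \right)}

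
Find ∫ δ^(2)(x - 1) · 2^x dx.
2 \log{\left(2 \right)}^{2}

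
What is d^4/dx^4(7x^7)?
5880 x^{3}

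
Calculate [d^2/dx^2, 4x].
8\frac{d}{dx}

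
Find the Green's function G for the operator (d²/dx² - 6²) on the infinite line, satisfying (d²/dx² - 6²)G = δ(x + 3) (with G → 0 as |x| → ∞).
-\frac{e^{-6|x + 3|}}{12}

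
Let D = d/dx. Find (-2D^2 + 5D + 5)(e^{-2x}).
- 13 e^{- 2 x}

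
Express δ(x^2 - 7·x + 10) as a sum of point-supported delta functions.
\frac{\delta(x - 2) + \delta(x - 5)}{3}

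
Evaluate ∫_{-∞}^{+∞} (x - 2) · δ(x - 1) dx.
-1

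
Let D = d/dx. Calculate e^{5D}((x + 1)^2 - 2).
x^{2} + 12 x + 34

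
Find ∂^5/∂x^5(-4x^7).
- 10080 x^{2}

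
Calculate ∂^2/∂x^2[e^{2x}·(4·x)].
16 \left(x + 1\right) e^{2 x}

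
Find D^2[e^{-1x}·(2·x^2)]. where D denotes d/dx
2 \left(x^{2} - 4 x + 2\right) e^{- x}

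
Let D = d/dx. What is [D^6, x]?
6D^{5}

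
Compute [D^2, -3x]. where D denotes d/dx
-6D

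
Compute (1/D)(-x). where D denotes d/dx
- \frac{x^{2}}{2}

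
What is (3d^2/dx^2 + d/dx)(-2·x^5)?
10 x^{3} \left(- x - 12\right)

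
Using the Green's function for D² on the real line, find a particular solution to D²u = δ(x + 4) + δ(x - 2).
\frac{|x + 4|}{2} + \frac{|x - 2|}{2}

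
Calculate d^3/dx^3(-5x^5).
- 300 x^{2}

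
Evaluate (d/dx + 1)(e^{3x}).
4 e^{3 x}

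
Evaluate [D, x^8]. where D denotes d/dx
8 x^{7}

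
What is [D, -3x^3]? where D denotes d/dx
- 9 x^{2}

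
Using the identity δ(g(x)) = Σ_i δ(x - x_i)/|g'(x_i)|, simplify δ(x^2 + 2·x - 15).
\frac{\delta(x - 3) + \delta(x + 5)}{8}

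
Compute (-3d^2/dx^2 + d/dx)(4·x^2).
8 x - 24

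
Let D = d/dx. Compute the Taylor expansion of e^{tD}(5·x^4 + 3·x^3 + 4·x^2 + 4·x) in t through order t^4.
5 t^{4} + t^{3} \left(20 x + 3\right) + t^{2} \left(30 x^{2} + 9 x + 4\right) + t \left(20 x^{3} + 9 x^{2} + 8 x + 4\right) + 5 x^{4} + 3 x^{3} + 4 x^{2} + 4 x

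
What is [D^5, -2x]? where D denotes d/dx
-10D^{4}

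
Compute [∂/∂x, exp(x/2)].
\frac{e^{\frac{x}{2}}}{2}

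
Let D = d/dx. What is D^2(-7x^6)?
- 210 x^{4}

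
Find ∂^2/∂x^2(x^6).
30 x^{4}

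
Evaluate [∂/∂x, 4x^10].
40 x^{9}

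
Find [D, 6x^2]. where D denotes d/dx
12 x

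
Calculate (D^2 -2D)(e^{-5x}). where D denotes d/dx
35 e^{- 5 x}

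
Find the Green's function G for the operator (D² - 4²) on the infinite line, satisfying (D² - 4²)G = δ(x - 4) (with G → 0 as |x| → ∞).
-\frac{e^{-4|x - 4|}}{8}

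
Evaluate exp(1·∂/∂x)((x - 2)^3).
x^{3} - 3 x^{2} + 3 x - 1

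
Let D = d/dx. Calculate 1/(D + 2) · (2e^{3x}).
\frac{2 e^{3 x}}{5}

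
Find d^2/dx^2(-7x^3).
- 42 x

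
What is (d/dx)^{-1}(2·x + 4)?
x^{2} + 4 x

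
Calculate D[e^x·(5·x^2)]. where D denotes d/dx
5 x \left(x + 2\right) e^{x}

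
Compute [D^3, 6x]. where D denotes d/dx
18D^{2}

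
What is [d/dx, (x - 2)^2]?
2 x - 4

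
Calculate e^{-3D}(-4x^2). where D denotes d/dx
- 4 x^{2} + 24 x - 36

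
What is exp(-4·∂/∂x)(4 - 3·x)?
16 - 3 x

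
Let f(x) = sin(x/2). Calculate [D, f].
\frac{\cos{\left(\frac{x}{2} \right)}}{2}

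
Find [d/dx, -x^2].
- 2 x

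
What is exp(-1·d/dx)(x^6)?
x^{6} - 6 x^{5} + 15 x^{4} - 20 x^{3} + 15 x^{2} - 6 x + 1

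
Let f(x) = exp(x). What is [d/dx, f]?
e^{x}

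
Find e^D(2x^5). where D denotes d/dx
2 x^{5} + 10 x^{4} + 20 x^{3} + 20 x^{2} + 10 x + 2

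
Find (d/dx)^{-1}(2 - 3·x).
- \frac{3 x^{2}}{2} + 2 x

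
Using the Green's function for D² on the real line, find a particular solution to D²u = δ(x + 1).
\frac{|x + 1|}{2}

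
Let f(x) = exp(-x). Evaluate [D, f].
- e^{- x}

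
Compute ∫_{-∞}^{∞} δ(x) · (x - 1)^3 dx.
-1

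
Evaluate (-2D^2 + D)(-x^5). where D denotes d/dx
5 x^{3} \left(8 - x\right)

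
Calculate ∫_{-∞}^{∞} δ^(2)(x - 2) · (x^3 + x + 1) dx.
12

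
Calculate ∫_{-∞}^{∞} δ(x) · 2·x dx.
0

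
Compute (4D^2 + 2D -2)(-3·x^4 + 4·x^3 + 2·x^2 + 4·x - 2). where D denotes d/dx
6 x^{4} - 32 x^{3} - 124 x^{2} + 96 x + 28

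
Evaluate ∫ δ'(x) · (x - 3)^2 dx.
6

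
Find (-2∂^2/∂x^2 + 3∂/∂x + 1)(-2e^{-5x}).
128 e^{- 5 x}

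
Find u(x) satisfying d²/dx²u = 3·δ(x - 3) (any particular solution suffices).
\frac{3|x - 3|}{2}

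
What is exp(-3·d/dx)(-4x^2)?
- 4 x^{2} + 24 x - 36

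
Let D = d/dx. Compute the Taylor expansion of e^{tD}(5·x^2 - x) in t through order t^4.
5 t^{2} + t \left(10 x - 1\right) + 5 x^{2} - x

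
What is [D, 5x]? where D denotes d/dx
5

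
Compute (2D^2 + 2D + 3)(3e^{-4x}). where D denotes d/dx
81 e^{- 4 x}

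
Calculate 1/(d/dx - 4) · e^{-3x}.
- \frac{e^{- 3 x}}{7}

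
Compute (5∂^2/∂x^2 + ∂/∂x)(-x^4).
4 x^{2} \left(- x - 15\right)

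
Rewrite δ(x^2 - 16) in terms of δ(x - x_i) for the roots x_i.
\frac{\delta(x - 4) + \delta(x + 4)}{8}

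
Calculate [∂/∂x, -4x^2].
- 8 x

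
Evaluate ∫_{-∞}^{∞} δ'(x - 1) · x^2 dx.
-2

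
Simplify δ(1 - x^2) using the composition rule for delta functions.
\frac{\delta(x - 1) + \delta(x + 1)}{2}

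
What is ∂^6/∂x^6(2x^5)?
0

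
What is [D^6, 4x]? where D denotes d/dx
24D^{5}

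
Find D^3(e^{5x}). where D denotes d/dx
125 e^{5 x}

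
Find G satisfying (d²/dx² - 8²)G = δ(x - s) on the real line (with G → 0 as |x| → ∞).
-\frac{e^{-8|x-s|}}{16}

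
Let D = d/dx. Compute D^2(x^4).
12 x^{2}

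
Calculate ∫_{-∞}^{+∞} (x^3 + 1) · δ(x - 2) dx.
9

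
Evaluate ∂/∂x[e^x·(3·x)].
3 \left(x + 1\right) e^{x}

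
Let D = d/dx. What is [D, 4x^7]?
28 x^{6}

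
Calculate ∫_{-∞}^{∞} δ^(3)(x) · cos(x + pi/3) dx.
- \frac{\sqrt{3}}{2}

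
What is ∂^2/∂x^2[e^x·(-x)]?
\left(- x - 2\right) e^{x}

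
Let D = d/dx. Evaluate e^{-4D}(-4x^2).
- 4 x^{2} + 32 x - 64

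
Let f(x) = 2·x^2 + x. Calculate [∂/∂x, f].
4 x + 1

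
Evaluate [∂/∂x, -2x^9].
- 18 x^{8}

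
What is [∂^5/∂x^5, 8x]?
40\frac{d^{4}}{dx^{4}}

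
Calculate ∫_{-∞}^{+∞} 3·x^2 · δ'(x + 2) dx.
12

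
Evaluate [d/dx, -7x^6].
- 42 x^{5}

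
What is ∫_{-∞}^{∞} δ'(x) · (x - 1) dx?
-1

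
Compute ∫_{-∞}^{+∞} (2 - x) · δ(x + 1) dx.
3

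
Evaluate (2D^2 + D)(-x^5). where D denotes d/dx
5 x^{3} \left(- x - 8\right)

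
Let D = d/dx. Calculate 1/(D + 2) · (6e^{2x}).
\frac{3 e^{2 x}}{2}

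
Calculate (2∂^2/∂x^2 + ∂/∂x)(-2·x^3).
6 x \left(- x - 4\right)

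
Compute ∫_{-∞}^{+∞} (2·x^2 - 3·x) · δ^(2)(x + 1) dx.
4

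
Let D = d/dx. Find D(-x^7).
- 7 x^{6}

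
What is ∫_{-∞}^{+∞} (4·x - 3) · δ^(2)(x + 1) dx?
0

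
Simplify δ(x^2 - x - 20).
\frac{\delta(x + 4) + \delta(x - 5)}{9}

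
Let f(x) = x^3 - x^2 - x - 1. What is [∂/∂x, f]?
3 x^{2} - 2 x - 1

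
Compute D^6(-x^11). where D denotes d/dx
- 332640 x^{5}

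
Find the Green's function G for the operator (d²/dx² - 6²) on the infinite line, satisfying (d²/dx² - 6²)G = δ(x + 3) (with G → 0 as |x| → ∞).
-\frac{e^{-6|x + 3|}}{12}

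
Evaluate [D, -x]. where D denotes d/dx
-1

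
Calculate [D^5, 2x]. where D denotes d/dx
10D^{4}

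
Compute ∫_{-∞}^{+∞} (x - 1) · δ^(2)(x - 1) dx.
0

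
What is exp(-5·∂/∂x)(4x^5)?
4 x^{5} - 100 x^{4} + 1000 x^{3} - 5000 x^{2} + 12500 x - 12500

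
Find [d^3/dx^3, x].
3\frac{d^{2}}{dx^{2}}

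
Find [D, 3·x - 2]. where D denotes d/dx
3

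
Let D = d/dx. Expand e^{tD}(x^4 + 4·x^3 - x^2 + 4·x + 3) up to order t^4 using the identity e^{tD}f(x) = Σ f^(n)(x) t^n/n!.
t^{4} + 4 t^{3} \left(x + 1\right) + t^{2} \left(6 x^{2} + 12 x - 1\right) + 2 t \left(2 x^{3} + 6 x^{2} - x + 2\right) + x^{4} + 4 x^{3} - x^{2} + 4 x + 3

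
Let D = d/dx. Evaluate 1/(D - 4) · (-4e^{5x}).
- 4 e^{5 x}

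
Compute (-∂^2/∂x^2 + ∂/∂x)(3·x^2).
6 x - 6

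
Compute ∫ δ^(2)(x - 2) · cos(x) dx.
- \cos{\left(2 \right)}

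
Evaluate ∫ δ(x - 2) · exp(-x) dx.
e^{-2}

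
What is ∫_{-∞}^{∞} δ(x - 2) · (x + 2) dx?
4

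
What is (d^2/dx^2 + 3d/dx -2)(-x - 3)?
2 x + 3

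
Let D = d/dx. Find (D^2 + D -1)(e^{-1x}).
- e^{- x}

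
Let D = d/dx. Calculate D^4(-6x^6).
- 2160 x^{2}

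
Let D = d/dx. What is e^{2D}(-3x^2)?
- 3 x^{2} - 12 x - 12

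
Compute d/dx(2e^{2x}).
4 e^{2 x}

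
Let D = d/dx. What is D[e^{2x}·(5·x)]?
\left(10 x + 5\right) e^{2 x}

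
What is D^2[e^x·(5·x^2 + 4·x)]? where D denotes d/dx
\left(5 x^{2} + 24 x + 18\right) e^{x}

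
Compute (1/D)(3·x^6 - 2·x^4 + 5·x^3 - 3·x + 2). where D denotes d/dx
\frac{3 x^{7}}{7} - \frac{2 x^{5}}{5} + \frac{5 x^{4}}{4} - \frac{3 x^{2}}{2} + 2 x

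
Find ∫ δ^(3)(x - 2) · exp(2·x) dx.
- 8 e^{4}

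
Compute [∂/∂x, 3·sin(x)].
3 \cos{\left(x \right)}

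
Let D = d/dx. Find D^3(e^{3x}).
27 e^{3 x}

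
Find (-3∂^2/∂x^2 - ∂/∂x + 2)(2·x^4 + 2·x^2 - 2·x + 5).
4 x \left(x^{3} - 2 x^{2} - 17 x - 2\right)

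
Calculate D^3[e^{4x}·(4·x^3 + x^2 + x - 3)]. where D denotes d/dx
\left(256 x^{3} + 640 x^{2} + 448 x - 96\right) e^{4 x}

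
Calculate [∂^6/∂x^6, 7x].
42\frac{d^{5}}{dx^{5}}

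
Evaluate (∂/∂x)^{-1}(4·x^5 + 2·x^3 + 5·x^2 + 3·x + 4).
\frac{2 x^{6}}{3} + \frac{x^{4}}{2} + \frac{5 x^{3}}{3} + \frac{3 x^{2}}{2} + 4 x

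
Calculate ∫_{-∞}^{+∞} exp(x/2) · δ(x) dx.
1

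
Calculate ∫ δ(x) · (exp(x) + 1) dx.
2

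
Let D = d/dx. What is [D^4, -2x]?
-8D^{3}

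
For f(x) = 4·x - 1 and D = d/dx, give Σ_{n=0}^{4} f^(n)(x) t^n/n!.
4 t + 4 x - 1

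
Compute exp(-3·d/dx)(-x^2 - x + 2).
- x^{2} + 5 x - 4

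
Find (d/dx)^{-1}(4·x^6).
\frac{4 x^{7}}{7}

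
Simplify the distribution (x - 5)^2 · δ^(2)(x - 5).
2\delta(x - 5)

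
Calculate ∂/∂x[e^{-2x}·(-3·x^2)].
6 x \left(x - 1\right) e^{- 2 x}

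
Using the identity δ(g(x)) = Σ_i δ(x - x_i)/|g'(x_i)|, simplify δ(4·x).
\frac{\delta(x)}{4}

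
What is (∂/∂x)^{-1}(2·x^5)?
\frac{x^{6}}{3}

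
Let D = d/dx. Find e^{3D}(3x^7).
3 x^{7} + 63 x^{6} + 567 x^{5} + 2835 x^{4} + 8505 x^{3} + 15309 x^{2} + 15309 x + 6561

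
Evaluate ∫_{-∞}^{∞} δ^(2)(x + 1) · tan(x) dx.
- 2 \tan^{3}{\left(1 \right)} - 2 \tan{\left(1 \right)}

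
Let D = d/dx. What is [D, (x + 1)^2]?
2 x + 2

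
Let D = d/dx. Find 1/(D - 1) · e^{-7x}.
- \frac{e^{- 7 x}}{8}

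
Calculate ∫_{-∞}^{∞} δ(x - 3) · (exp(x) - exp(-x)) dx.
2 \sinh{\left(3 \right)}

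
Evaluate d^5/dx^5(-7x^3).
0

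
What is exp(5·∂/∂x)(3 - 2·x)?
- 2 x - 7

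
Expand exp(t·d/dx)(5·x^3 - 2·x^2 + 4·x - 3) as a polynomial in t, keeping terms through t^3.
5 t^{3} + t^{2} \left(15 x - 2\right) + t \left(15 x^{2} - 4 x + 4\right) + 5 x^{3} - 2 x^{2} + 4 x - 3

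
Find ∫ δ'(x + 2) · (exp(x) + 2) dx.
- \frac{1}{e^{2}}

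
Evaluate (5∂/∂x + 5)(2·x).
10 x + 10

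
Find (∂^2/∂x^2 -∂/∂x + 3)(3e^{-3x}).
45 e^{- 3 x}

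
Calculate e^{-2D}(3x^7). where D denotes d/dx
3 x^{7} - 42 x^{6} + 252 x^{5} - 840 x^{4} + 1680 x^{3} - 2016 x^{2} + 1344 x - 384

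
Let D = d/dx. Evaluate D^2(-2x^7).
- 84 x^{5}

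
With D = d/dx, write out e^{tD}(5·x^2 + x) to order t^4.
5 t^{2} + t \left(10 x + 1\right) + 5 x^{2} + x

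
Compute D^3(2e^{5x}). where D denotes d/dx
250 e^{5 x}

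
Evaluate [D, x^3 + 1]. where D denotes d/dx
3 x^{2}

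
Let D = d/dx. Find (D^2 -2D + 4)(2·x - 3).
8 x - 16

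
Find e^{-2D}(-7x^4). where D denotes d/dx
- 7 x^{4} + 56 x^{3} - 168 x^{2} + 224 x - 112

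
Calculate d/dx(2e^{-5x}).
- 10 e^{- 5 x}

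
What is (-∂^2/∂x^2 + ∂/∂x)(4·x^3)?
12 x \left(x - 2\right)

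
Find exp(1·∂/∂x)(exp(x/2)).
e^{\frac{x}{2} + \frac{1}{2}}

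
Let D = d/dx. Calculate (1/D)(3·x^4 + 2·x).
\frac{3 x^{5}}{5} + x^{2}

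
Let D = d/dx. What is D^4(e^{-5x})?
625 e^{- 5 x}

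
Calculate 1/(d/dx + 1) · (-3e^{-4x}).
e^{- 4 x}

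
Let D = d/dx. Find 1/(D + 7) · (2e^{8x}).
\frac{2 e^{8 x}}{15}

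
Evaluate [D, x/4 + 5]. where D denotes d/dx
\frac{1}{4}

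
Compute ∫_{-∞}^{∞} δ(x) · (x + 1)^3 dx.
1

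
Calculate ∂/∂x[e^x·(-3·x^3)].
3 x^{2} \left(- x - 3\right) e^{x}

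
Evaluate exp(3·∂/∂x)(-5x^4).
- 5 x^{4} - 60 x^{3} - 270 x^{2} - 540 x - 405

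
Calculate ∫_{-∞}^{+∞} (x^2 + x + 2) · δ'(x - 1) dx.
-3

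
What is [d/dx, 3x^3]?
9 x^{2}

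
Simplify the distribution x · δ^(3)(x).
-3\delta^{(2)}(x)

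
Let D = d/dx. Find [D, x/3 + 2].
\frac{1}{3}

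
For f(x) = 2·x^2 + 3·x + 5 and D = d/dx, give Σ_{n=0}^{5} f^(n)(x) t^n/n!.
2 t^{2} + t \left(4 x + 3\right) + 2 x^{2} + 3 x + 5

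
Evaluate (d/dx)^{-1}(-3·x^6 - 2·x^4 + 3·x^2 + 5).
- \frac{3 x^{7}}{7} - \frac{2 x^{5}}{5} + x^{3} + 5 x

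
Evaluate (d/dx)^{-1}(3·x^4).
\frac{3 x^{5}}{5}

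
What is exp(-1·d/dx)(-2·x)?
2 - 2 x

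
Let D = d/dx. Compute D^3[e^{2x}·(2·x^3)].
\left(16 x^{3} + 72 x^{2} + 72 x + 12\right) e^{2 x}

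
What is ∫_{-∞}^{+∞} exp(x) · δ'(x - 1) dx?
- e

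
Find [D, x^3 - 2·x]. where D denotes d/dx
3 x^{2} - 2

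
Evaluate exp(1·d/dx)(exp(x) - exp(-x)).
2 \sinh{\left(x + 1 \right)}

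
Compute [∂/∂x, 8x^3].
24 x^{2}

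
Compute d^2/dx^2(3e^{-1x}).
3 e^{- x}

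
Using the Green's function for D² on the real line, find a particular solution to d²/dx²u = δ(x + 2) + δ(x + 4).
\frac{|x + 2|}{2} + \frac{|x + 4|}{2}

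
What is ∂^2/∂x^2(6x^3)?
36 x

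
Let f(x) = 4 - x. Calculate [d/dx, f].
-1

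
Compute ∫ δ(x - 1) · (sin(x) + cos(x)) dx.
\cos{\left(1 \right)} + \sin{\left(1 \right)}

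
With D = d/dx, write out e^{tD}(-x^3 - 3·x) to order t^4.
- t^{3} - 3 t^{2} x - 3 t \left(x^{2} + 1\right) - x^{3} - 3 x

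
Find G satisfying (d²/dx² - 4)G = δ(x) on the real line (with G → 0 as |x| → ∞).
-\frac{e^{-2|x|}}{4}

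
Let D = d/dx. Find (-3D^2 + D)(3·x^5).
15 x^{3} \left(x - 12\right)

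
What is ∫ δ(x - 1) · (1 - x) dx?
0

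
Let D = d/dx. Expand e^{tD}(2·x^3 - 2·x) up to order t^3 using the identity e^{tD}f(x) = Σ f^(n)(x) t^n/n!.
2 t^{3} + 6 t^{2} x + 2 t \left(3 x^{2} - 1\right) + 2 x^{3} - 2 x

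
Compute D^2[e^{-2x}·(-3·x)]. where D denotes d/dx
12 \left(1 - x\right) e^{- 2 x}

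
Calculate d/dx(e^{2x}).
2 e^{2 x}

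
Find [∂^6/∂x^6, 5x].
30\frac{d^{5}}{dx^{5}}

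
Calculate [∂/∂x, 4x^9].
36 x^{8}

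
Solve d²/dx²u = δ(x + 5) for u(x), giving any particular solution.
\frac{|x + 5|}{2}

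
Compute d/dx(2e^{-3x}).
- 6 e^{- 3 x}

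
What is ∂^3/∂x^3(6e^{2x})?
48 e^{2 x}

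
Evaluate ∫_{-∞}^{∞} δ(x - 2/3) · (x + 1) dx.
\frac{5}{3}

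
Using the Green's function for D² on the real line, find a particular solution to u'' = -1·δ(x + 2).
-\frac{|x + 2|}{2}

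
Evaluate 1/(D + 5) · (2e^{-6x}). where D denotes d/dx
- 2 e^{- 6 x}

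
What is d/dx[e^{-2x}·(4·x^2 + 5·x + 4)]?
\left(- 8 x^{2} - 2 x - 3\right) e^{- 2 x}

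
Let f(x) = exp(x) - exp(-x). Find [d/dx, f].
2 \cosh{\left(x \right)}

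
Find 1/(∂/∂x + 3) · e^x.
\frac{e^{x}}{4}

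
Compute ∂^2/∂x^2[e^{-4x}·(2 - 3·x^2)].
2 \left(- 24 x^{2} + 24 x + 13\right) e^{- 4 x}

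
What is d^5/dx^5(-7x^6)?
- 5040 x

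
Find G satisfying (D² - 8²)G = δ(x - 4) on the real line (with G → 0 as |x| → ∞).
-\frac{e^{-8|x - 4|}}{16}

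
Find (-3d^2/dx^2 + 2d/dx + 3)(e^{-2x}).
- 13 e^{- 2 x}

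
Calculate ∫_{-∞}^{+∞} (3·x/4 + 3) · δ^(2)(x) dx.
0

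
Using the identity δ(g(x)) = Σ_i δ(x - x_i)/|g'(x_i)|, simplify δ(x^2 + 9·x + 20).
\frac{\delta(x + 5) + \delta(x + 4)}{1}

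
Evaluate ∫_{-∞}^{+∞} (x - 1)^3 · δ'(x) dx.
-3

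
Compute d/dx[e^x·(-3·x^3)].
3 x^{2} \left(- x - 3\right) e^{x}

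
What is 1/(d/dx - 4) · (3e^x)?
- e^{x}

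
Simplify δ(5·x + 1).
\frac{\delta(x + 1/5)}{5}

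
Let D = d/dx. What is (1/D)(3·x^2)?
x^{3}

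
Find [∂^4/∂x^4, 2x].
8\frac{d^{3}}{dx^{3}}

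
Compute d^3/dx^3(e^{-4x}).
- 64 e^{- 4 x}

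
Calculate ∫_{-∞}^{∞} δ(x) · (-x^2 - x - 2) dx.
-2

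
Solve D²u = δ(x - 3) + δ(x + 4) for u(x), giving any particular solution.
\frac{|x - 3|}{2} + \frac{|x + 4|}{2}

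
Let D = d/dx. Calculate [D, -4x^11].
- 44 x^{10}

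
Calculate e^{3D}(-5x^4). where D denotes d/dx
- 5 x^{4} - 60 x^{3} - 270 x^{2} - 540 x - 405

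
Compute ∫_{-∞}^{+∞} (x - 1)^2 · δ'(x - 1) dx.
0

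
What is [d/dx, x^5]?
5 x^{4}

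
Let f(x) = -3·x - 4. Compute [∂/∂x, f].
-3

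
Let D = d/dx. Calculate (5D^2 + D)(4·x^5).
20 x^{3} \left(x + 20\right)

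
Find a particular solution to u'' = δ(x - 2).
\frac{|x - 2|}{2}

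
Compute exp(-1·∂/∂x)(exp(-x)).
e^{1 - x}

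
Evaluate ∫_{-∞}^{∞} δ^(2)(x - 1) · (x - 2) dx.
0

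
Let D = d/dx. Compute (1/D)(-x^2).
- \frac{x^{3}}{3}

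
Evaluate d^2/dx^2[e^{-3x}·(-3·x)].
9 \left(2 - 3 x\right) e^{- 3 x}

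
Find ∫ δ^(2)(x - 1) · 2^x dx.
2 \log{\left(2 \right)}^{2}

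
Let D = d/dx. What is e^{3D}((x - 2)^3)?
x^{3} + 3 x^{2} + 3 x + 1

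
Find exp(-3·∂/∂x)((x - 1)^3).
x^{3} - 12 x^{2} + 48 x - 64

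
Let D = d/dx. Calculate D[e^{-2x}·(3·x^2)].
6 x \left(1 - x\right) e^{- 2 x}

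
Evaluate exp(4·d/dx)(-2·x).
- 2 x - 8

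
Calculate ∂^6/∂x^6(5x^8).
100800 x^{2}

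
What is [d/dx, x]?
1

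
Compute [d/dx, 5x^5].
25 x^{4}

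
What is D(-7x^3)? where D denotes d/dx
- 21 x^{2}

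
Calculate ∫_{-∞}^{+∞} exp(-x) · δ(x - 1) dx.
e^{-1}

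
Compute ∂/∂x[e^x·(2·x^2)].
2 x \left(x + 2\right) e^{x}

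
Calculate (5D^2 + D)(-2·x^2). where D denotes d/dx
- 4 x - 20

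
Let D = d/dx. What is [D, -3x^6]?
- 18 x^{5}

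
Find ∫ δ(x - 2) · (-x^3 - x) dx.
-10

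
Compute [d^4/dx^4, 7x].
28\frac{d^{3}}{dx^{3}}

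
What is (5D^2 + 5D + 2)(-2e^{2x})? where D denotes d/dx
- 64 e^{2 x}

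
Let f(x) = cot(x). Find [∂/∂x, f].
- \frac{1}{\sin^{2}{\left(x \right)}}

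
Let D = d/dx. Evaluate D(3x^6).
18 x^{5}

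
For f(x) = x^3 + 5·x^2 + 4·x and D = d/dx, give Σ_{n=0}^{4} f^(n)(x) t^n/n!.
t^{3} + t^{2} \left(3 x + 5\right) + t \left(3 x^{2} + 10 x + 4\right) + x^{3} + 5 x^{2} + 4 x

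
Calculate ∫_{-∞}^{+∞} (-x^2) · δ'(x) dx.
0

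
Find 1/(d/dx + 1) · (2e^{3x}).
\frac{e^{3 x}}{2}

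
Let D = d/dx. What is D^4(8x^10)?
40320 x^{6}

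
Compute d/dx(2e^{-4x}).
- 8 e^{- 4 x}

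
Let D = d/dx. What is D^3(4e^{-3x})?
- 108 e^{- 3 x}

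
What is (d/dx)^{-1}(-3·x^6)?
- \frac{3 x^{7}}{7}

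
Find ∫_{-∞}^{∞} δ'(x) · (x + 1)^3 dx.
-3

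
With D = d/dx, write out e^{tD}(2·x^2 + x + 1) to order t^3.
2 t^{2} + t \left(4 x + 1\right) + 2 x^{2} + x + 1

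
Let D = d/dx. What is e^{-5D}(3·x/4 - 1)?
\frac{3 x}{4} - \frac{19}{4}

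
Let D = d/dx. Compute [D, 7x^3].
21 x^{2}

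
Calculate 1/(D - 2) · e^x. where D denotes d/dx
- e^{x}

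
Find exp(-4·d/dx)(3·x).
3 x - 12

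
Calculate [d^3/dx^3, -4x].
-12\frac{d^{2}}{dx^{2}}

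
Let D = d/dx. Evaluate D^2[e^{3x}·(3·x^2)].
\left(27 x^{2} + 36 x + 6\right) e^{3 x}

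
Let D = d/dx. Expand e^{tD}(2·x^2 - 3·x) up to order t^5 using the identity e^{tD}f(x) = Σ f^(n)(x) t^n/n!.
2 t^{2} + t \left(4 x - 3\right) + 2 x^{2} - 3 x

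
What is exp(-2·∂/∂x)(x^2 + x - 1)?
x^{2} - 3 x + 1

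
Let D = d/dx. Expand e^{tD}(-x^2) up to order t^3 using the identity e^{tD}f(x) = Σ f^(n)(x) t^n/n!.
- t^{2} - 2 t x - x^{2}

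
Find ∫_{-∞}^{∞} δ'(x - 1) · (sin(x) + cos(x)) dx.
- \cos{\left(1 \right)} + \sin{\left(1 \right)}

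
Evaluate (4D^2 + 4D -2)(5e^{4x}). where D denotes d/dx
390 e^{4 x}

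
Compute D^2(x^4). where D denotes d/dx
12 x^{2}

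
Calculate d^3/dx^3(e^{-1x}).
- e^{- x}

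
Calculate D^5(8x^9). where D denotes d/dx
120960 x^{4}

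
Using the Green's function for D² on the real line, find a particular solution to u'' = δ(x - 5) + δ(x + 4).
\frac{|x - 5|}{2} + \frac{|x + 4|}{2}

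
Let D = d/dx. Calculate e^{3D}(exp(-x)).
e^{- x - 3}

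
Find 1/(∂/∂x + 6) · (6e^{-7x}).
- 6 e^{- 7 x}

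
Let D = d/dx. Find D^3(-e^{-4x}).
64 e^{- 4 x}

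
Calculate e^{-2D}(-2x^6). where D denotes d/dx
- 2 x^{6} + 24 x^{5} - 120 x^{4} + 320 x^{3} - 480 x^{2} + 384 x - 128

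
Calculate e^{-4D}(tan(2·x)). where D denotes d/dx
\tan{\left(2 x - 8 \right)}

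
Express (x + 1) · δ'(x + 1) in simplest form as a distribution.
-\delta(x + 1)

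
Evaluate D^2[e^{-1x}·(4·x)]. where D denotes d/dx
4 \left(x - 2\right) e^{- x}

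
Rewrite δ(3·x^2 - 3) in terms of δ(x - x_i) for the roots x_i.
\frac{\delta(x - 1) + \delta(x + 1)}{6}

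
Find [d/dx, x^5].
5 x^{4}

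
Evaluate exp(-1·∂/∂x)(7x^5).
7 x^{5} - 35 x^{4} + 70 x^{3} - 70 x^{2} + 35 x - 7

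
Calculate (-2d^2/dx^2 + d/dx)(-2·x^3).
6 x \left(4 - x\right)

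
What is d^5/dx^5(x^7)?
2520 x^{2}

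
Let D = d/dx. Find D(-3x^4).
- 12 x^{3}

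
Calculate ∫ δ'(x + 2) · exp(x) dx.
- \frac{1}{e^{2}}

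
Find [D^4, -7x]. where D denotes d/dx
-28D^{3}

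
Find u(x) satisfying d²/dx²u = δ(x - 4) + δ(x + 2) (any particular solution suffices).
\frac{|x - 4|}{2} + \frac{|x + 2|}{2}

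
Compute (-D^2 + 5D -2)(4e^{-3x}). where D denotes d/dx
- 104 e^{- 3 x}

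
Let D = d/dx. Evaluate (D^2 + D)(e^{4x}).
20 e^{4 x}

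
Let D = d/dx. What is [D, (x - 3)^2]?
2 x - 6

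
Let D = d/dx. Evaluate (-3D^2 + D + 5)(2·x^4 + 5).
10 x^{4} + 8 x^{3} - 72 x^{2} + 25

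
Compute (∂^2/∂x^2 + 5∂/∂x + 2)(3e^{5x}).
156 e^{5 x}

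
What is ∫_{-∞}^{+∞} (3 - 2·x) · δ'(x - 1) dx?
2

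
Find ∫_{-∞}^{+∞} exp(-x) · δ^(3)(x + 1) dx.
e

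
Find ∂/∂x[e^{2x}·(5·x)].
\left(10 x + 5\right) e^{2 x}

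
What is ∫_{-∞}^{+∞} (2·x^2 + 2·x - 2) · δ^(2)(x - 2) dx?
4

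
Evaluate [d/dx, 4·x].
4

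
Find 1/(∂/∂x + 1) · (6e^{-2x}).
- 6 e^{- 2 x}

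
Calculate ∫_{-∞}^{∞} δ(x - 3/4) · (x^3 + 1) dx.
\frac{91}{64}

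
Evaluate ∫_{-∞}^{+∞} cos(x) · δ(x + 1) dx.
\cos{\left(1 \right)}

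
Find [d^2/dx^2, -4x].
-8\frac{d}{dx}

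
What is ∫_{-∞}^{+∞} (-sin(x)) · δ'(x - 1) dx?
\cos{\left(1 \right)}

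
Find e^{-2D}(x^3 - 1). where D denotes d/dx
x^{3} - 6 x^{2} + 12 x - 9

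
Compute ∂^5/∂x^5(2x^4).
0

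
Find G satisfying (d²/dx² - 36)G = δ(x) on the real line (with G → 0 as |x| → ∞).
-\frac{e^{-6|x|}}{12}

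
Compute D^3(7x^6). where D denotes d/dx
840 x^{3}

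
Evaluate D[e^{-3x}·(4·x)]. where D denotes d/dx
4 \left(1 - 3 x\right) e^{- 3 x}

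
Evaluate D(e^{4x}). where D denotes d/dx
4 e^{4 x}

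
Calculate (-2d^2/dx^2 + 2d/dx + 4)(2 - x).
6 - 4 x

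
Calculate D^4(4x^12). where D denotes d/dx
47520 x^{8}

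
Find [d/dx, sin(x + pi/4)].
\cos{\left(x + \frac{\pi}{4} \right)}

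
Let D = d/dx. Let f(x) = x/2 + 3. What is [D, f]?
\frac{1}{2}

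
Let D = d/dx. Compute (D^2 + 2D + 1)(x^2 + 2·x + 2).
x^{2} + 6 x + 8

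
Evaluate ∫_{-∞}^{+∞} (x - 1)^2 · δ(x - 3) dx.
4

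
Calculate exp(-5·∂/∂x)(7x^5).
7 x^{5} - 175 x^{4} + 1750 x^{3} - 8750 x^{2} + 21875 x - 21875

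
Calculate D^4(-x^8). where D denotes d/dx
- 1680 x^{4}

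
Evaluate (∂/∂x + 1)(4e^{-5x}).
- 16 e^{- 5 x}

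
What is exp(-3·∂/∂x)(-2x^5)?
- 2 x^{5} + 30 x^{4} - 180 x^{3} + 540 x^{2} - 810 x + 486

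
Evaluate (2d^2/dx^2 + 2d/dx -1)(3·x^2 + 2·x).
- 3 x^{2} + 10 x + 16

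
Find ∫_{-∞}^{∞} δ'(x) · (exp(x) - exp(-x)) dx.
-2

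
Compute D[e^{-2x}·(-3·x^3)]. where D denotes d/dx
x^{2} \left(6 x - 9\right) e^{- 2 x}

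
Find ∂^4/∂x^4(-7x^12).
- 83160 x^{8}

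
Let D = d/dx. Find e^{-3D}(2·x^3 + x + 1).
2 x^{3} - 18 x^{2} + 55 x - 56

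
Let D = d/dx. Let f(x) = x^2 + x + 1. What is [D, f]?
2 x + 1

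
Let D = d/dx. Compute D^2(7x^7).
294 x^{5}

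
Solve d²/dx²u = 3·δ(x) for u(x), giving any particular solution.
\frac{3|x|}{2}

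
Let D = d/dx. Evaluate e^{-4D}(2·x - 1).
2 x - 9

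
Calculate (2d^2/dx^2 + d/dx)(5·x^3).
15 x \left(x + 4\right)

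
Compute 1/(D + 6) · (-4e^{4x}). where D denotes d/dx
- \frac{2 e^{4 x}}{5}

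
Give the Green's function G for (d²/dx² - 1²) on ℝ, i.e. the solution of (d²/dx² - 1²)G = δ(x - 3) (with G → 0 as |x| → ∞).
-\frac{e^{-|x - 3|}}{2}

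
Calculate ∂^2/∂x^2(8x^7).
336 x^{5}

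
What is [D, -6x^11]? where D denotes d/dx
- 66 x^{10}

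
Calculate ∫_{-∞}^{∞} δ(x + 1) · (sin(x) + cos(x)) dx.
- \sin{\left(1 \right)} + \cos{\left(1 \right)}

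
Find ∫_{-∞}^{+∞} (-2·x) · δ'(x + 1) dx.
2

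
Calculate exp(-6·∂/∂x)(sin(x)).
\sin{\left(x - 6 \right)}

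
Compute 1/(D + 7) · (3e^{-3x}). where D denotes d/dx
\frac{3 e^{- 3 x}}{4}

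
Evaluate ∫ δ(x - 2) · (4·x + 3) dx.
11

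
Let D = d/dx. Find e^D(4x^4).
4 x^{4} + 16 x^{3} + 24 x^{2} + 16 x + 4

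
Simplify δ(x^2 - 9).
\frac{\delta(x - 3) + \delta(x + 3)}{6}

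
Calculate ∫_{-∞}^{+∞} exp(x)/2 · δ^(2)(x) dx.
\frac{1}{2}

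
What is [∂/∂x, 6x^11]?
66 x^{10}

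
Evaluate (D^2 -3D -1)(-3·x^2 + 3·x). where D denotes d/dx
3 x^{2} + 15 x - 15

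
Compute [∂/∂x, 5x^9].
45 x^{8}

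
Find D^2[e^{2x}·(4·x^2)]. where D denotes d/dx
\left(16 x^{2} + 32 x + 8\right) e^{2 x}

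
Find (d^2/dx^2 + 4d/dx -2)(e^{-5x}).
3 e^{- 5 x}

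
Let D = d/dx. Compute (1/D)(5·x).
\frac{5 x^{2}}{2}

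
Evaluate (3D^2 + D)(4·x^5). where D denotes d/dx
20 x^{3} \left(x + 12\right)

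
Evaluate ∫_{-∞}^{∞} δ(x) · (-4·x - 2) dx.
-2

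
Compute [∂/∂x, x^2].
2 x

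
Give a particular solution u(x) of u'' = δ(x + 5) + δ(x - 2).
\frac{|x + 5|}{2} + \frac{|x - 2|}{2}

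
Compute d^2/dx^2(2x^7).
84 x^{5}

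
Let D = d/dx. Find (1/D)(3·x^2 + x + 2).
x^{3} + \frac{x^{2}}{2} + 2 x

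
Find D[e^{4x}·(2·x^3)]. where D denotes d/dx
x^{2} \left(8 x + 6\right) e^{4 x}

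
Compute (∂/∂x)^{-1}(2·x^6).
\frac{2 x^{7}}{7}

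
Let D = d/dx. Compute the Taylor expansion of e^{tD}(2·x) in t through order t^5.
2 t + 2 x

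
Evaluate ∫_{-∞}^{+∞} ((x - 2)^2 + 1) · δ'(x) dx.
4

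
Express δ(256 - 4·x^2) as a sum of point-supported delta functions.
\frac{\delta(x - 8) + \delta(x + 8)}{64}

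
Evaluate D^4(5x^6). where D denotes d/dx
1800 x^{2}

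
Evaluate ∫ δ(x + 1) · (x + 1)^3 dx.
0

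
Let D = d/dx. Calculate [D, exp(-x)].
- e^{- x}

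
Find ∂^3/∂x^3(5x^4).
120 x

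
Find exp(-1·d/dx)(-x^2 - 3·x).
- x^{2} - x + 2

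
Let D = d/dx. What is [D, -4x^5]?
- 20 x^{4}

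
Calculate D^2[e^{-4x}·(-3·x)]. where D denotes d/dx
24 \left(1 - 2 x\right) e^{- 4 x}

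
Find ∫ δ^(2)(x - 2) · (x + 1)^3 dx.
18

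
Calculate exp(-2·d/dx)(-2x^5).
- 2 x^{5} + 20 x^{4} - 80 x^{3} + 160 x^{2} - 160 x + 64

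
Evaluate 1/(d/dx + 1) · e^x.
\frac{e^{x}}{2}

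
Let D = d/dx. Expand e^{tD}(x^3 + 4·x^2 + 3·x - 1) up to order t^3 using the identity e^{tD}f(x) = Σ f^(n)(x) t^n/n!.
t^{3} + t^{2} \left(3 x + 4\right) + t \left(3 x^{2} + 8 x + 3\right) + x^{3} + 4 x^{2} + 3 x - 1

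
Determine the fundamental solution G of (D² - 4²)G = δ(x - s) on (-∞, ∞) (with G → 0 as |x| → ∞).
-\frac{e^{-4|x-s|}}{8}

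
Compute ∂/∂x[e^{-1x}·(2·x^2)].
2 x \left(2 - x\right) e^{- x}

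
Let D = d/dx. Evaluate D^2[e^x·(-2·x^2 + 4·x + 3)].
\left(- 2 x^{2} - 4 x + 7\right) e^{x}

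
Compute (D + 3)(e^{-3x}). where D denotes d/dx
0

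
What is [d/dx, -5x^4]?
- 20 x^{3}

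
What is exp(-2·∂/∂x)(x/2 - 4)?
\frac{x}{2} - 5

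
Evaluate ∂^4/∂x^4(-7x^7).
- 5880 x^{3}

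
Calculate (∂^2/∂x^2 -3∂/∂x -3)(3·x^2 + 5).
- 9 x^{2} - 18 x - 9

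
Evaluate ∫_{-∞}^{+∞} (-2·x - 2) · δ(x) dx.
-2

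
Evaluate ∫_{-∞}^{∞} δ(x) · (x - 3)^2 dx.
9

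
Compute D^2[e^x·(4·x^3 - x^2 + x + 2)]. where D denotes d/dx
\left(4 x^{3} + 23 x^{2} + 21 x + 2\right) e^{x}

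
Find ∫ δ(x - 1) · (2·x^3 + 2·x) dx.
4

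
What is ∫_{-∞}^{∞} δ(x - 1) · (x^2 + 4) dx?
5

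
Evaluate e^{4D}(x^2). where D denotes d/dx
x^{2} + 8 x + 16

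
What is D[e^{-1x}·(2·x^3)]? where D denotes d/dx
2 x^{2} \left(3 - x\right) e^{- x}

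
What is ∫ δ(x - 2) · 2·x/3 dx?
\frac{4}{3}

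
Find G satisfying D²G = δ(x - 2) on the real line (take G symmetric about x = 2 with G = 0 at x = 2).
\frac{|x - 2|}{2}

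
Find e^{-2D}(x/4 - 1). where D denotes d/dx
\frac{x}{4} - \frac{3}{2}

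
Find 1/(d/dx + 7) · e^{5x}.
\frac{e^{5 x}}{12}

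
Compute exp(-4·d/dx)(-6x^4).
- 6 x^{4} + 96 x^{3} - 576 x^{2} + 1536 x - 1536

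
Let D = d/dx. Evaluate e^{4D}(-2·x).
- 2 x - 8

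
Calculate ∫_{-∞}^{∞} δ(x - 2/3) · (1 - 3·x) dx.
-1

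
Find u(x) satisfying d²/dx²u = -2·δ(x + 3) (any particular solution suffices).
-|x + 3|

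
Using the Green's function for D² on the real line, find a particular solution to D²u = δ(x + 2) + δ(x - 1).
\frac{|x + 2|}{2} + \frac{|x - 1|}{2}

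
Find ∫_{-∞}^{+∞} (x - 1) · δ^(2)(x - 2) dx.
0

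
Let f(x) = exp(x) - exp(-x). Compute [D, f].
2 \cosh{\left(x \right)}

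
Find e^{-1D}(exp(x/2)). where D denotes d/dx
e^{\frac{x}{2} - \frac{1}{2}}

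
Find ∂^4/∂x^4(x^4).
24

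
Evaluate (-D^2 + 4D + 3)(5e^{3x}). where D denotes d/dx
30 e^{3 x}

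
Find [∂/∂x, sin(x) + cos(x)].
- \sin{\left(x \right)} + \cos{\left(x \right)}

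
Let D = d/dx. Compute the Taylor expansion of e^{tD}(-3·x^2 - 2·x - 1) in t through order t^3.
- 3 t^{2} - 2 t \left(3 x + 1\right) - 3 x^{2} - 2 x - 1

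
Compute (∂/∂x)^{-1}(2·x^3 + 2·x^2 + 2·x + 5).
\frac{x^{4}}{2} + \frac{2 x^{3}}{3} + x^{2} + 5 x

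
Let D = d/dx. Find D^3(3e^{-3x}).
- 81 e^{- 3 x}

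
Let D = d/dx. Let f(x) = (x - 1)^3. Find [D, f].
3 \left(x - 1\right)^{2}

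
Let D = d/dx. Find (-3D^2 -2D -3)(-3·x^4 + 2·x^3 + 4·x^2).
9 x^{4} + 18 x^{3} + 84 x^{2} - 52 x - 24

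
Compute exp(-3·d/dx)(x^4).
x^{4} - 12 x^{3} + 54 x^{2} - 108 x + 81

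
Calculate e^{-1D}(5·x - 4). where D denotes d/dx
5 x - 9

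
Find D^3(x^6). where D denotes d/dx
120 x^{3}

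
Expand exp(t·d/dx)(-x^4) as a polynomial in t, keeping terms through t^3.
x \left(- 4 t^{3} - 6 t^{2} x - 4 t x^{2} - x^{3}\right)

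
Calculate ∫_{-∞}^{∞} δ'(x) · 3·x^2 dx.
0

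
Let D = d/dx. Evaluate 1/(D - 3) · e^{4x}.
e^{4 x}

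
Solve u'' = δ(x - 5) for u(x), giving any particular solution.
\frac{|x - 5|}{2}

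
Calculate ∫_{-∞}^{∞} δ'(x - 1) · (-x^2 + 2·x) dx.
0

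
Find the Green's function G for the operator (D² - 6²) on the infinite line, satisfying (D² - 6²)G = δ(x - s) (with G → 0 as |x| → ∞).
-\frac{e^{-6|x-s|}}{12}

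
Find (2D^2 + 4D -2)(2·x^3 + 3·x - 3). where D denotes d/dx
- 4 x^{3} + 24 x^{2} + 18 x + 18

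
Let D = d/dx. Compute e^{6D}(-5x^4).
- 5 x^{4} - 120 x^{3} - 1080 x^{2} - 4320 x - 6480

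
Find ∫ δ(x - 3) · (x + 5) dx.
8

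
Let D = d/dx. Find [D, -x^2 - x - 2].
- 2 x - 1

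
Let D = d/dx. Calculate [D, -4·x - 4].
-4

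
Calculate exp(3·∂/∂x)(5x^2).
5 x^{2} + 30 x + 45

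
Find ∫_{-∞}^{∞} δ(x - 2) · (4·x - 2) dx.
6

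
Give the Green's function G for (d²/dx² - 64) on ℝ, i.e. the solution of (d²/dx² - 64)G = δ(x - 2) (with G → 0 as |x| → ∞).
-\frac{e^{-8|x - 2|}}{16}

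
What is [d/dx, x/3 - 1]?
\frac{1}{3}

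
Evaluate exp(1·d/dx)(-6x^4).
- 6 x^{4} - 24 x^{3} - 36 x^{2} - 24 x - 6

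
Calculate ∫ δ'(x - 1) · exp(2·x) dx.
- 2 e^{2}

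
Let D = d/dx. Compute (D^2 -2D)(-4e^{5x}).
- 60 e^{5 x}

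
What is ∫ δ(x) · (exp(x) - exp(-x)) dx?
0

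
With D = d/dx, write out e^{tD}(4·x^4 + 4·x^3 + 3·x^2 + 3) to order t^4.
4 t^{4} + t^{3} \left(16 x + 4\right) + t^{2} \left(24 x^{2} + 12 x + 3\right) + 2 t x \left(8 x^{2} + 6 x + 3\right) + 4 x^{4} + 4 x^{3} + 3 x^{2} + 3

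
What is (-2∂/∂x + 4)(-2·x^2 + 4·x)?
- 8 x^{2} + 24 x - 8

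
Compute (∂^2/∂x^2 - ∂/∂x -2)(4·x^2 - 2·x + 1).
- 8 x^{2} - 4 x + 8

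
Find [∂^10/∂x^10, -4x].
-40\frac{d^{9}}{dx^{9}}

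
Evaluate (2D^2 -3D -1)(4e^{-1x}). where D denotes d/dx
16 e^{- x}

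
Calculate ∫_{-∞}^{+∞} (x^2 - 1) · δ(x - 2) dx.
3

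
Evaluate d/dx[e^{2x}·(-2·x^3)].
x^{2} \left(- 4 x - 6\right) e^{2 x}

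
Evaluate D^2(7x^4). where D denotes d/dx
84 x^{2}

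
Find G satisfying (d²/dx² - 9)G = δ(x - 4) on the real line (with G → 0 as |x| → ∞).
-\frac{e^{-3|x - 4|}}{6}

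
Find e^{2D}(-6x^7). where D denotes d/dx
- 6 x^{7} - 84 x^{6} - 504 x^{5} - 1680 x^{4} - 3360 x^{3} - 4032 x^{2} - 2688 x - 768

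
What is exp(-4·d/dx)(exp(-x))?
e^{4 - x}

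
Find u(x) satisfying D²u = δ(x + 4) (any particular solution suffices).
\frac{|x + 4|}{2}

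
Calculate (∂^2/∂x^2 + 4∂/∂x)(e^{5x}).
45 e^{5 x}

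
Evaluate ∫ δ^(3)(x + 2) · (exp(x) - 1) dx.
- \frac{1}{e^{2}}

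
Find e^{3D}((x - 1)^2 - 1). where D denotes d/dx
x^{2} + 4 x + 3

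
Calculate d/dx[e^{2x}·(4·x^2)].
8 x \left(x + 1\right) e^{2 x}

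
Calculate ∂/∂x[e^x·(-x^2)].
x \left(- x - 2\right) e^{x}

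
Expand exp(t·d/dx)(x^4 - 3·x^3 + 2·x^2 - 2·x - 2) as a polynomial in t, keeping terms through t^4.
t^{4} + t^{3} \left(4 x - 3\right) + t^{2} \left(6 x^{2} - 9 x + 2\right) + t \left(4 x^{3} - 9 x^{2} + 4 x - 2\right) + x^{4} - 3 x^{3} + 2 x^{2} - 2 x - 2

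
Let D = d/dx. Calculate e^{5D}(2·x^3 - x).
2 x^{3} + 30 x^{2} + 149 x + 245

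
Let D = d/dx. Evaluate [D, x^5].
5 x^{4}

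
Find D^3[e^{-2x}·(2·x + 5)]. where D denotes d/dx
16 \left(- x - 1\right) e^{- 2 x}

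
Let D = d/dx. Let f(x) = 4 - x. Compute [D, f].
-1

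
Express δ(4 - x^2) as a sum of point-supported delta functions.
\frac{\delta(x - 2) + \delta(x + 2)}{4}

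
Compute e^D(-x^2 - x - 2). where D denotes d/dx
- x^{2} - 3 x - 4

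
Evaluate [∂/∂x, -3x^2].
- 6 x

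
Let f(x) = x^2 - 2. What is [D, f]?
2 x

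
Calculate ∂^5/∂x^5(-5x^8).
- 33600 x^{3}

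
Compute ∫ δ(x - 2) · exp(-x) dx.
e^{-2}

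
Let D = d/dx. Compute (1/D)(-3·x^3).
- \frac{3 x^{4}}{4}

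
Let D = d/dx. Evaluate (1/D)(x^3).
\frac{x^{4}}{4}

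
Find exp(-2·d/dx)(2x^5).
2 x^{5} - 20 x^{4} + 80 x^{3} - 160 x^{2} + 160 x - 64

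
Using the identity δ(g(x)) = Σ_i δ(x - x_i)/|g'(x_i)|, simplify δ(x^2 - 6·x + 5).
\frac{\delta(x - 5) + \delta(x - 1)}{4}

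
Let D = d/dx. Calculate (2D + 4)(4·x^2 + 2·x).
16 x^{2} + 24 x + 4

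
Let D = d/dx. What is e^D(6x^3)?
6 x^{3} + 18 x^{2} + 18 x + 6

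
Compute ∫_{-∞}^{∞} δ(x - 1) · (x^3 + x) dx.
2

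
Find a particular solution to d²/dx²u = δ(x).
\frac{|x|}{2}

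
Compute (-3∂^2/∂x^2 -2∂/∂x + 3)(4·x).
12 x - 8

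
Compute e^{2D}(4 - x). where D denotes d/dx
2 - x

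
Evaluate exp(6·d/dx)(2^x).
2^{x + 6}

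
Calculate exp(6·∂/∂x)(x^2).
x^{2} + 12 x + 36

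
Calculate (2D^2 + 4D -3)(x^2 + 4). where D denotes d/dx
- 3 x^{2} + 8 x - 8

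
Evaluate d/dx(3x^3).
9 x^{2}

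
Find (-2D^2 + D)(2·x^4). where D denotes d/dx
8 x^{2} \left(x - 6\right)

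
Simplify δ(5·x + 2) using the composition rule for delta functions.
\frac{\delta(x + 2/5)}{5}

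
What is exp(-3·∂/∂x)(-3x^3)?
- 3 x^{3} + 27 x^{2} - 81 x + 81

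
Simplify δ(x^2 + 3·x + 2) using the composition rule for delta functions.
\frac{\delta(x + 2) + \delta(x + 1)}{1}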